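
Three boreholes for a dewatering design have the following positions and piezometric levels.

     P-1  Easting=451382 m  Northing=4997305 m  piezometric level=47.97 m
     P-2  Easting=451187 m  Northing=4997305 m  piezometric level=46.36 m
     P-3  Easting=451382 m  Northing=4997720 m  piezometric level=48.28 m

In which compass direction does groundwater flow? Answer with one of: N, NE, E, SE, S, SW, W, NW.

W

∂h/∂x = (46.36 − 47.97) / (451187 − 451382) = +0.008256
∂h/∂y = (48.28 − 47.97) / (4997720 − 4997305) = +0.0007470
Flow = −∇h = (-0.008256 east, -0.0007470 north), which points west.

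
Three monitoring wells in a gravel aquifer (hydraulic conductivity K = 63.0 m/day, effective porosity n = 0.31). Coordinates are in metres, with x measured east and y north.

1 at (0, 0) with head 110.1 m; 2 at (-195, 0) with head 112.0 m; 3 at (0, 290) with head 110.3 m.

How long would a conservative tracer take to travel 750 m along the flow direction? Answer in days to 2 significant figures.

380 days

∂h/∂x = (112.0 − 110.1) / (-195 − 0) = -0.009744
∂h/∂y = (110.3 − 110.1) / (290 − 0) = +0.0006897
|∇h| = √(-0.009744² + 0.0006897²) = 0.009768
Seepage velocity v = K·i/n = 63.0 × 0.009768 / 0.31 = 1.985 m/day.
t = 750 / 1.985 = 377.8 days.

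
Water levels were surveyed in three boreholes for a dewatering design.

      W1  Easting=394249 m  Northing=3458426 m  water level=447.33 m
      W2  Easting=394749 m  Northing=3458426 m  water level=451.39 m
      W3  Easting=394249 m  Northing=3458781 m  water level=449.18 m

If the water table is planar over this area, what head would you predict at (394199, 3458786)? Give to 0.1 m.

∂h/∂x = (451.39 − 447.33) / (394749 − 394249) = +0.008120
∂h/∂y = (449.18 − 447.33) / (3458781 − 3458426) = +0.005211
h(394199, 3458786) = 447.33 + (+0.008120)·(-50) + (+0.005211)·(360) = 447.33 -0.406 +1.876 = 448.800 m.

448.8 m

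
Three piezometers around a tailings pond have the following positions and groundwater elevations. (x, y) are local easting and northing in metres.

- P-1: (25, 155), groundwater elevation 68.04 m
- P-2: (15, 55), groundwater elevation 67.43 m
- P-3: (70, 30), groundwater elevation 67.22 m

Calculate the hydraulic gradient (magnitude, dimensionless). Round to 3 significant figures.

0.00628

Differences from P-1: to P-2 (Δx, Δy, Δh) = (-10, -100, -0.61); to P-3 = (45, -125, -0.82).
Determinant of the coordinate differences = (-10)·(-125) − 45·(-100) = 5750.
∂h/∂x = [(-0.61)·(-125) − (-0.82)·(-100)] / 5750 = -0.001000
∂h/∂y = [(-10)·(-0.82) − 45·(-0.61)] / 5750 = +0.006200
|∇h| = √(-0.001000² + 0.006200²) = 0.00628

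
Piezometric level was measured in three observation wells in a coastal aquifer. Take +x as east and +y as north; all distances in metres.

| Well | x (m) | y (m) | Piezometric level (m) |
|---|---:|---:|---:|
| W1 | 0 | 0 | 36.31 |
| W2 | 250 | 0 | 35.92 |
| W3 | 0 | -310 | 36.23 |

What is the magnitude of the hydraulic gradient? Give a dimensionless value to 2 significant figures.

0.0016

∂h/∂x = (35.92 − 36.31) / (250 − 0) = -0.001560
∂h/∂y = (36.23 − 36.31) / (-310 − 0) = +0.0002581
|∇h| = √(-0.001560² + 0.0002581²) = 0.001581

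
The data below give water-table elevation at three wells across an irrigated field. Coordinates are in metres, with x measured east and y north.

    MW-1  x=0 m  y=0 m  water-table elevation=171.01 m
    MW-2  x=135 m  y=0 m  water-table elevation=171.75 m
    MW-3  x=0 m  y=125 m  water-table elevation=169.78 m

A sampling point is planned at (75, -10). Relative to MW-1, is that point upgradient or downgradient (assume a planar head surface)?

∂h/∂x = (171.75 − 171.01) / (135 − 0) = +0.005481
∂h/∂y = (169.78 − 171.01) / (125 − 0) = -0.009840
Head at (75, -10) = 171.01 + (+0.005481)·(75) + (-0.009840)·(-10) = 171.52 m.
That is higher than the 171.01 m at MW-1, so the point is upgradient.

upgradient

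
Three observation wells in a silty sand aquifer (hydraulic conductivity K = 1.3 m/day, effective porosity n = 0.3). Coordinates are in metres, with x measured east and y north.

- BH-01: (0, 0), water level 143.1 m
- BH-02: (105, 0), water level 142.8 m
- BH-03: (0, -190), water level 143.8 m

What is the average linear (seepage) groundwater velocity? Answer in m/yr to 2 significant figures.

7.4 m/yr

∂h/∂x = (142.8 − 143.1) / (105 − 0) = -0.002857
∂h/∂y = (143.8 − 143.1) / (-190 − 0) = -0.003684
|∇h| = √(-0.002857² + -0.003684²) = 0.004662
Seepage velocity v = K·i/n = 1.3 × 0.004662 / 0.3 = 0.0202 m/day = 7.378 m/yr.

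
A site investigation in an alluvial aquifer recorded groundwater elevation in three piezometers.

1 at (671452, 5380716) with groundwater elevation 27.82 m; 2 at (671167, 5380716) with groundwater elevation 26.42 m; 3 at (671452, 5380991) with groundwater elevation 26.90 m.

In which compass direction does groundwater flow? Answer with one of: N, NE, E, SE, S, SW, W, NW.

∂h/∂x = (26.42 − 27.82) / (671167 − 671452) = +0.004912
∂h/∂y = (26.90 − 27.82) / (5380991 − 5380716) = -0.003345
Flow = −∇h = (-0.004912 east, +0.003345 north), which points northwest.

NW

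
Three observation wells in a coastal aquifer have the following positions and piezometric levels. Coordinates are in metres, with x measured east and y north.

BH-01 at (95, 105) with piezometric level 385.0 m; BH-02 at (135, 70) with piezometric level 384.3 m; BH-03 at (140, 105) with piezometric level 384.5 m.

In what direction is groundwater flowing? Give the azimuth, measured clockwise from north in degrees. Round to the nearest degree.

123°

Taking BH-01 as reference: BH-02−BH-01 = (40, -35, -0.7); BH-03−BH-01 = (45, 0, -0.5).
Determinant of the coordinate differences = 40·0 − 45·(-35) = 1575.
∂h/∂x = [(-0.7)·0 − (-0.5)·(-35)] / 1575 = -0.01111
∂h/∂y = [40·(-0.5) − 45·(-0.7)] / 1575 = +0.007302
Flow direction (−∇h) has components (+0.01111 E, -0.007302 N).
Azimuth = atan2(E, N) = atan2(+0.01111, -0.007302) = 123.3° ≈ 123°.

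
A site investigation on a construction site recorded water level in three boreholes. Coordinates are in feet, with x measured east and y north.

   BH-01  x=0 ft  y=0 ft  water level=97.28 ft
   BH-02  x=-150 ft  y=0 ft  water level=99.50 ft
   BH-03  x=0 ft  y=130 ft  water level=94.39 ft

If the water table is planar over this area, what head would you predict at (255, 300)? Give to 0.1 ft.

86.8 ft

∂h/∂x = (99.50 − 97.28) / (-150 − 0) = -0.01480
∂h/∂y = (94.39 − 97.28) / (130 − 0) = -0.02223
h(255, 300) = 97.28 + (-0.01480)·(255) + (-0.02223)·(300) = 97.28 -3.774 -6.669 = 86.837 ft.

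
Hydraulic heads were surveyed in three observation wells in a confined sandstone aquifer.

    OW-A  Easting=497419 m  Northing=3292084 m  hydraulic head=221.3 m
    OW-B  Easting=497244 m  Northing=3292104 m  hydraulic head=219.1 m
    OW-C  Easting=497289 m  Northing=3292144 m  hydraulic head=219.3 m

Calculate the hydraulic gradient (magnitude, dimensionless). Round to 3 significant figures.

0.0142

With h = a·x + b·y + c and OW-A as origin, the differences give:
  (-175)·a + 20·b = -2.2
  (-130)·a + 60·b = -2.0
Eliminate b (×60 and ×20, subtract): -7900·a = -92.00 → a = ∂h/∂x = +0.01165
Back-substitute: b = ∂h/∂y = -0.008101.
|∇h| = √(0.01165² + -0.008101²) = 0.01419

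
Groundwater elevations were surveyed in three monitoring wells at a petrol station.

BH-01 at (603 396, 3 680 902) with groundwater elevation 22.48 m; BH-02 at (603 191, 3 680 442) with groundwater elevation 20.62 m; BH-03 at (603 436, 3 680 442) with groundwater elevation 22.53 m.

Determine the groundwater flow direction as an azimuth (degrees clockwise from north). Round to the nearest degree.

266°

With h = a·x + b·y + c and BH-01 as origin, the differences give:
  (-205)·a + (-460)·b = -1.86
  40·a + (-460)·b = +0.05
Eliminate b (×(-460) and ×(-460), subtract): 112700·a = 878.600 → a = ∂h/∂x = +0.007796
Back-substitute: b = ∂h/∂y = +0.0005692.
Flow direction (−∇h) has components (-0.007796 E, -0.0005692 N).
Azimuth = atan2(E, N) = atan2(-0.007796, -0.0005692) = 265.8° ≈ 266°.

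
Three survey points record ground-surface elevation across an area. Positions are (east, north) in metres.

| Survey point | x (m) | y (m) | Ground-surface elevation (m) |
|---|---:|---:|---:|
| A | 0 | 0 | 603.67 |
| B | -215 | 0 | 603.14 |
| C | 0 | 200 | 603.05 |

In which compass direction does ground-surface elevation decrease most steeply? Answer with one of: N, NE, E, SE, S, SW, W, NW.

∂z/∂x = (603.14 − 603.67) / (-215 − 0) = +0.002465
∂z/∂y = (603.05 − 603.67) / (200 − 0) = -0.003100
Steepest decrease is along −∇f = (-0.002465 E, +0.003100 N) → northwest.

NW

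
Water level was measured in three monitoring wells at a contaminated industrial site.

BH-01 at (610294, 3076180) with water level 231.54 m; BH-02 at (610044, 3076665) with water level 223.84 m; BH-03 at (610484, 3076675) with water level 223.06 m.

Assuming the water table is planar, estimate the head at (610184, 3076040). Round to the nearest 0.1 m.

234.0 m

Differences from BH-01: to BH-02 (Δx, Δy, Δh) = (-250, 485, -7.70); to BH-03 = (190, 495, -8.48).
Solve a·Δx + b·Δy = Δh: det = (-250)·495 − 190·485 = -215900.
∂h/∂x = [(-7.70)·495 − (-8.48)·485] / -215900 = -0.001396
∂h/∂y = [(-250)·(-8.48) − 190·(-7.70)] / -215900 = -0.01660
h(610184, 3076040) = 231.54 + (-0.001396)·(-110) + (-0.01660)·(-140) = 231.54 +0.154 +2.323 = 234.017 m.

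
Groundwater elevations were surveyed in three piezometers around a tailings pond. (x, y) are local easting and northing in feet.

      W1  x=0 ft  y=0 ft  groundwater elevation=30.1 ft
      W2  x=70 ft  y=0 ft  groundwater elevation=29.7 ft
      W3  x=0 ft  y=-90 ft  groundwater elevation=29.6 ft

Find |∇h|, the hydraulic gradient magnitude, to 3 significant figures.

∂h/∂x = (29.7 − 30.1) / (70 − 0) = -0.005714
∂h/∂y = (29.6 − 30.1) / (-90 − 0) = +0.005556
|∇h| = √(-0.005714² + 0.005556²) = 0.00797

0.00797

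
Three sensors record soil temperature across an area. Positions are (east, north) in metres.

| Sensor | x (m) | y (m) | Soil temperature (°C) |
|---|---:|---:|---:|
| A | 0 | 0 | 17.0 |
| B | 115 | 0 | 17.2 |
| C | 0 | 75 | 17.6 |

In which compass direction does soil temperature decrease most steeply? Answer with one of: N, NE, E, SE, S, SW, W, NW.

S

∂T/∂x = (17.2 − 17.0) / (115 − 0) = +0.001739
∂T/∂y = (17.6 − 17.0) / (75 − 0) = +0.008000
Steepest decrease is along −∇f = (-0.001739 E, -0.008000 N) → south.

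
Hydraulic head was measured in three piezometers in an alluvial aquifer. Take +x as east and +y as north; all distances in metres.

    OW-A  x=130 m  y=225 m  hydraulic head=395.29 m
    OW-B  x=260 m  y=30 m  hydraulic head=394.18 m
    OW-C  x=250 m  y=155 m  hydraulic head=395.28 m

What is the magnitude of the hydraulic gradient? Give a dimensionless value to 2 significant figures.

With h = a·x + b·y + c and OW-A as origin, the differences give:
  130·a + (-195)·b = -1.11
  120·a + (-70)·b = -0.01
Eliminate b (×(-70) and ×(-195), subtract): 14300·a = 75.750 → a = ∂h/∂x = +0.005297
Back-substitute: b = ∂h/∂y = +0.009224.
|∇h| = √(0.005297² + 0.009224²) = 0.01064

0.011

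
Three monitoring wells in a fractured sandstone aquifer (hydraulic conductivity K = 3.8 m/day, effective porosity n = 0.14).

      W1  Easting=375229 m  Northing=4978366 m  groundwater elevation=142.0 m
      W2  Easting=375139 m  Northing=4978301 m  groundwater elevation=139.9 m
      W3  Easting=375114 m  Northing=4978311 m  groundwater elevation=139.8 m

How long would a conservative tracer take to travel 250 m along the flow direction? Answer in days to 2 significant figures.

450 days

With h = a·x + b·y + c and W1 as origin, the differences give:
  (-90)·a + (-65)·b = -2.1
  (-115)·a + (-55)·b = -2.2
Eliminate b (×(-55) and ×(-65), subtract): -2525·a = -27.50 → a = ∂h/∂x = +0.01089
Back-substitute: b = ∂h/∂y = +0.01723.
|∇h| = √(0.01089² + 0.01723²) = 0.02038
Seepage velocity v = K·i/n = 3.8 × 0.02038 / 0.14 = 0.5532 m/day.
t = 250 / 0.5532 = 451.9 days.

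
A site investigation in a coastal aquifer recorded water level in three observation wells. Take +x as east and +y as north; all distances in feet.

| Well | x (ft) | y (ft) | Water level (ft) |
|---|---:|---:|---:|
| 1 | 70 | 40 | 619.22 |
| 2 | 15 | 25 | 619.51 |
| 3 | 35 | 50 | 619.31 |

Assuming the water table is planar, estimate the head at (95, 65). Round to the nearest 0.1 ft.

With h = a·x + b·y + c and 1 as origin, the differences give:
  (-55)·a + (-15)·b = +0.29
  (-35)·a + 10·b = +0.09
Eliminate b (×10 and ×(-15), subtract): -1075·a = 4.250 → a = ∂h/∂x = -0.003953
Back-substitute: b = ∂h/∂y = -0.004837.
h(95, 65) = 619.22 + (-0.003953)·(25) + (-0.004837)·(25) = 619.22 -0.099 -0.121 = 619.000 ft.

619.0 ft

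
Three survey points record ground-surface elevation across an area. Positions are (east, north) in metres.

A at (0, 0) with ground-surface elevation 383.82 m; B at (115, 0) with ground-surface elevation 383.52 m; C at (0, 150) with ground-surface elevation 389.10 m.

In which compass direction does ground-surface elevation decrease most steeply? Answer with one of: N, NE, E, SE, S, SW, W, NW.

S

∂z/∂x = (383.52 − 383.82) / (115 − 0) = -0.002609
∂z/∂y = (389.10 − 383.82) / (150 − 0) = +0.03520
Steepest decrease is along −∇f = (+0.002609 E, -0.03520 N) → south.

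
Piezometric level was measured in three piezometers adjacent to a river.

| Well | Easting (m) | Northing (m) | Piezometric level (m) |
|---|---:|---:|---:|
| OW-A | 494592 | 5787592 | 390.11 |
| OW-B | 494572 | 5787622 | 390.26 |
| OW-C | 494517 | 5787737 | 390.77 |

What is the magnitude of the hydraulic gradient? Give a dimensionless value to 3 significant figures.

0.00424

With h = a·x + b·y + c and OW-A as origin, the differences give:
  (-20)·a + 30·b = +0.15
  (-75)·a + 145·b = +0.66
Eliminate b (×145 and ×30, subtract): -650·a = 1.950 → a = ∂h/∂x = -0.003000
Back-substitute: b = ∂h/∂y = +0.003000.
|∇h| = √(-0.003000² + 0.003000²) = 0.004243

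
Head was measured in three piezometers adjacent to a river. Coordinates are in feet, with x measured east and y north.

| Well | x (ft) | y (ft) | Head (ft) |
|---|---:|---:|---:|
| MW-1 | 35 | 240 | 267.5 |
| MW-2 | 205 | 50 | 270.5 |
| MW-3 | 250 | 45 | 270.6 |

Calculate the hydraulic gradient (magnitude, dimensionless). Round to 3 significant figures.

0.0153

Taking MW-1 as reference: MW-2−MW-1 = (170, -190, +3.0); MW-3−MW-1 = (215, -195, +3.1).
Solve a·Δx + b·Δy = Δh: det = 170·(-195) − 215·(-190) = 7700.
∂h/∂x = [(+3.0)·(-195) − (+3.1)·(-190)] / 7700 = +0.0005195
∂h/∂y = [170·(+3.1) − 215·(+3.0)] / 7700 = -0.01532
|∇h| = √(0.0005195² + -0.01532²) = 0.01533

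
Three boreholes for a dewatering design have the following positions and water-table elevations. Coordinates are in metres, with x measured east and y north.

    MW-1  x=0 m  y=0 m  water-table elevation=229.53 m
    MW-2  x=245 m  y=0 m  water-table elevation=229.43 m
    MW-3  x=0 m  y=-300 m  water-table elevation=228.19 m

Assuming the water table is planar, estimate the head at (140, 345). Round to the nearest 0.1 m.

∂h/∂x = (229.43 − 229.53) / (245 − 0) = -0.0004082
∂h/∂y = (228.19 − 229.53) / (-300 − 0) = +0.004467
h(140, 345) = 229.53 + (-0.0004082)·(140) + (+0.004467)·(345) = 229.53 -0.057 +1.541 = 231.014 m.

231.0 m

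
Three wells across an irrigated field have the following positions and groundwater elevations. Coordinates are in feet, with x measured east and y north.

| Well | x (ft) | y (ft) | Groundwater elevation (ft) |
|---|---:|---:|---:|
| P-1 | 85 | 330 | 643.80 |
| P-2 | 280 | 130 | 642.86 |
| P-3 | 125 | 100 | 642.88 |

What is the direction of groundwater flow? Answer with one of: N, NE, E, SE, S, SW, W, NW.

Differences from P-1: to P-2 (Δx, Δy, Δh) = (195, -200, -0.94); to P-3 = (40, -230, -0.92).
Determinant of the coordinate differences = 195·(-230) − 40·(-200) = -36850.
∂h/∂x = [(-0.94)·(-230) − (-0.92)·(-200)] / -36850 = -0.0008738
∂h/∂y = [195·(-0.92) − 40·(-0.94)] / -36850 = +0.003848
Flow = −∇h = (+0.0008738 east, -0.003848 north), which points south.

S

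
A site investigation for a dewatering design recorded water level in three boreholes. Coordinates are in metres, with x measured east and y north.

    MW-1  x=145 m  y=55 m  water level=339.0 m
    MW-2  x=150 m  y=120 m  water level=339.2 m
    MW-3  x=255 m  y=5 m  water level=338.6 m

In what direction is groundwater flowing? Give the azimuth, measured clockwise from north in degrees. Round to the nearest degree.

Differences from MW-1: to MW-2 (Δx, Δy, Δh) = (5, 65, +0.2); to MW-3 = (110, -50, -0.4).
Solve a·Δx + b·Δy = Δh: det = 5·(-50) − 110·65 = -7400.
∂h/∂x = [(+0.2)·(-50) − (-0.4)·65] / -7400 = -0.002162
∂h/∂y = [5·(-0.4) − 110·(+0.2)] / -7400 = +0.003243
Flow direction (−∇h) has components (+0.002162 E, -0.003243 N).
Azimuth = atan2(E, N) = atan2(+0.002162, -0.003243) = 146.3° ≈ 146°.

146°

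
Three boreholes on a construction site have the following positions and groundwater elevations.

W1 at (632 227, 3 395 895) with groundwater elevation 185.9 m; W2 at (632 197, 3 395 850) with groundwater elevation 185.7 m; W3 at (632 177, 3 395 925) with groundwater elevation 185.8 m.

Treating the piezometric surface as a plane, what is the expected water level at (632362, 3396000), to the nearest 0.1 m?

186.6 m

Taking W1 as reference: W2−W1 = (-30, -45, -0.2); W3−W1 = (-50, 30, -0.1).
Solve a·Δx + b·Δy = Δh: det = (-30)·30 − (-50)·(-45) = -3150.
∂h/∂x = [(-0.2)·30 − (-0.1)·(-45)] / -3150 = +0.003333
∂h/∂y = [(-30)·(-0.1) − (-50)·(-0.2)] / -3150 = +0.002222
h(632362, 3396000) = 185.9 + (+0.003333)·(135) + (+0.002222)·(105) = 185.9 +0.450 +0.233 = 186.583 m.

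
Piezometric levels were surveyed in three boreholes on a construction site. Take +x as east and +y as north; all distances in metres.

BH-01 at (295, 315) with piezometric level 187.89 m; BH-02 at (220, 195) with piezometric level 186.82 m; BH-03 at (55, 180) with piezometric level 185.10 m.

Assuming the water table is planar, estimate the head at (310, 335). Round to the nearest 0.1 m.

With h = a·x + b·y + c and BH-01 as origin, the differences give:
  (-75)·a + (-120)·b = -1.07
  (-240)·a + (-135)·b = -2.79
Eliminate b (×(-135) and ×(-120), subtract): -18675·a = -190.350 → a = ∂h/∂x = +0.01019
Back-substitute: b = ∂h/∂y = +0.002546.
h(310, 335) = 187.89 + (+0.01019)·(15) + (+0.002546)·(20) = 187.89 +0.153 +0.051 = 188.094 m.

188.1 m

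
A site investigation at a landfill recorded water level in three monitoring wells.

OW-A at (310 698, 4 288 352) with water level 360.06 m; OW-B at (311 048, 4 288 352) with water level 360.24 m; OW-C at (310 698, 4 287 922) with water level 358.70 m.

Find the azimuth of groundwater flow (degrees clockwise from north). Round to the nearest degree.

∂h/∂x = (360.24 − 360.06) / (311048 − 310698) = +0.0005143
∂h/∂y = (358.70 − 360.06) / (4287922 − 4288352) = +0.003163
Flow direction (−∇h) has components (-0.0005143 E, -0.003163 N).
Azimuth = atan2(E, N) = atan2(-0.0005143, -0.003163) = 189.2° ≈ 189°.

189°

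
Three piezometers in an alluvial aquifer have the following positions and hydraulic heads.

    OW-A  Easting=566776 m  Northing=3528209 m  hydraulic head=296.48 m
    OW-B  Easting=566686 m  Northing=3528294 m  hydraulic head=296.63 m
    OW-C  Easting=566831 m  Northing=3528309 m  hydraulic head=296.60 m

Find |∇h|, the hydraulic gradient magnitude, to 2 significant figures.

0.0014

Taking OW-A as reference: OW-B−OW-A = (-90, 85, +0.15); OW-C−OW-A = (55, 100, +0.12).
Solve a·Δx + b·Δy = Δh: det = (-90)·100 − 55·85 = -13675.
∂h/∂x = [(+0.15)·100 − (+0.12)·85] / -13675 = -0.0003510
∂h/∂y = [(-90)·(+0.12) − 55·(+0.15)] / -13675 = +0.001393
|∇h| = √(-0.0003510² + 0.001393²) = 0.001437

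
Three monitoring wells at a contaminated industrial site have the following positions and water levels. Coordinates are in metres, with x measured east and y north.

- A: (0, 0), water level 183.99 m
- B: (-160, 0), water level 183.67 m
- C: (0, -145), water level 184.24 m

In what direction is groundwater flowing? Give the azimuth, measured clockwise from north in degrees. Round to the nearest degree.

∂h/∂x = (183.67 − 183.99) / (-160 − 0) = +0.002000
∂h/∂y = (184.24 − 183.99) / (-145 − 0) = -0.001724
Flow direction (−∇h) has components (-0.002000 E, +0.001724 N).
Azimuth = atan2(E, N) = atan2(-0.002000, +0.001724) = 310.8° ≈ 311°.

311°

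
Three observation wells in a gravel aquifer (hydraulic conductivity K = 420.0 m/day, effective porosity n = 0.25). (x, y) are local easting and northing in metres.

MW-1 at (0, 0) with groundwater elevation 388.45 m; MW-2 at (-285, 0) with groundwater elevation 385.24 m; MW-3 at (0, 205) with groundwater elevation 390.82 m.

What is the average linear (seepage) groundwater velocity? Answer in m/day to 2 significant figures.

∂h/∂x = (385.24 − 388.45) / (-285 − 0) = +0.01126
∂h/∂y = (390.82 − 388.45) / (205 − 0) = +0.01156
|∇h| = √(0.01126² + 0.01156²) = 0.01614
Seepage velocity v = K·i/n = 420.0 × 0.01614 / 0.25 = 27.12 m/day.

27 m/day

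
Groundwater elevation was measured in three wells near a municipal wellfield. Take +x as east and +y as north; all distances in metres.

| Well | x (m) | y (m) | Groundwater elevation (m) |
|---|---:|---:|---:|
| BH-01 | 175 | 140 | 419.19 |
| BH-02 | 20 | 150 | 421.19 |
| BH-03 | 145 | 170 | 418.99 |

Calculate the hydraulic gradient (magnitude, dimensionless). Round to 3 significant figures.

0.0253

Taking BH-01 as reference: BH-02−BH-01 = (-155, 10, +2.00); BH-03−BH-01 = (-30, 30, -0.20).
Determinant of the coordinate differences = (-155)·30 − (-30)·10 = -4350.
∂h/∂x = [(+2.00)·30 − (-0.20)·10] / -4350 = -0.01425
∂h/∂y = [(-155)·(-0.20) − (-30)·(+2.00)] / -4350 = -0.02092
|∇h| = √(-0.01425² + -0.02092²) = 0.02531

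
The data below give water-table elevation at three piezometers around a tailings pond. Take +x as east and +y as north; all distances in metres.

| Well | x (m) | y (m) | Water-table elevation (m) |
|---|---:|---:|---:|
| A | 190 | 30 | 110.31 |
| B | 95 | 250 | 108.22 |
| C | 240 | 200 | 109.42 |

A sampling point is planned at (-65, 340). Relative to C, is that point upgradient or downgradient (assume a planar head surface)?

downgradient

Three-point gradient (reference A): Δ to B = (-95, 220, -2.09), Δ to C = (50, 170, -0.89).
∂h/∂x = +0.005875, ∂h/∂y = -0.006963 (det = -27150).
Head at (-65, 340) = 110.31 + (+0.005875)·(-255) + (-0.006963)·(310) = 106.65 m.
That is lower than the 109.42 m at C, so the point is downgradient.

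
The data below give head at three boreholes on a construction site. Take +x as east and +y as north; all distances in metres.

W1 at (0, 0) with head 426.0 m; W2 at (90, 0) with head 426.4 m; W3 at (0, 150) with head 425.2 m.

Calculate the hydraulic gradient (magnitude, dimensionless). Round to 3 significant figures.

∂h/∂x = (426.4 − 426.0) / (90 − 0) = +0.004444
∂h/∂y = (425.2 − 426.0) / (150 − 0) = -0.005333
|∇h| = √(0.004444² + -0.005333²) = 0.006942

0.00694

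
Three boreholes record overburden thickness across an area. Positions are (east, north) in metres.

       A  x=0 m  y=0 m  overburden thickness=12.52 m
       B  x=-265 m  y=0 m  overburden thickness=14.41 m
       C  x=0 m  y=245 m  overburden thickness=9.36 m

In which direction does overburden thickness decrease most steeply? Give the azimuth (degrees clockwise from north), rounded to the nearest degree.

029°

∂d/∂x = (14.41 − 12.52) / (-265 − 0) = -0.007132
∂d/∂y = (9.36 − 12.52) / (245 − 0) = -0.01290
Steepest decrease is along −∇f: components (+0.007132 E, +0.01290 N).
Azimuth = atan2(+0.007132, +0.01290) = 28.9° ≈ 029°.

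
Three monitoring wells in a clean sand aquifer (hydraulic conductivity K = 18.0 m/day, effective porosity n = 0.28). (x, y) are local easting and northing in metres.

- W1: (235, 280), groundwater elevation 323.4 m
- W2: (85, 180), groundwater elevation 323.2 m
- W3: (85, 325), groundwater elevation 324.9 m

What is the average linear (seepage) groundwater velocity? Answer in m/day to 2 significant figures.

Three-point gradient (reference W1): Δ to W2 = (-150, -100, -0.2), Δ to W3 = (-150, 45, +1.5).
∂h/∂x = -0.006483, ∂h/∂y = +0.01172 (det = -21750).
|∇h| = √(-0.006483² + 0.01172²) = 0.01339
Seepage velocity v = K·i/n = 18.0 × 0.01339 / 0.28 = 0.8608 m/day.

0.86 m/day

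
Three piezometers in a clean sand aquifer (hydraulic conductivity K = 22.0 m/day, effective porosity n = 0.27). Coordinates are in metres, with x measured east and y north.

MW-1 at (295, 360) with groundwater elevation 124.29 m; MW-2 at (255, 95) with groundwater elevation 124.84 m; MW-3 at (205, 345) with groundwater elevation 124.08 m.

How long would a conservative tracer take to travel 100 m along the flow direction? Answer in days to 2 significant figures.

330 days

Three-point gradient (reference MW-1): Δ to MW-2 = (-40, -265, +0.55), Δ to MW-3 = (-90, -15, -0.21).
∂h/∂x = +0.002748, ∂h/∂y = -0.002490 (det = -23250).
|∇h| = √(0.002748² + -0.002490²) = 0.003708
Seepage velocity v = K·i/n = 22.0 × 0.003708 / 0.27 = 0.3021 m/day.
t = 100 / 0.3021 = 331 days.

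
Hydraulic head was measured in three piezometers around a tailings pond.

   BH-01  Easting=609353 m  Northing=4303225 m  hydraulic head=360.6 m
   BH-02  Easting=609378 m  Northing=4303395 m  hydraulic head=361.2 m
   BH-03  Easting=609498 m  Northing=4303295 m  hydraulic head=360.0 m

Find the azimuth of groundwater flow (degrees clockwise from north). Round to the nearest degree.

125°

Differences from BH-01: to BH-02 (Δx, Δy, Δh) = (25, 170, +0.6); to BH-03 = (145, 70, -0.6).
Determinant of the coordinate differences = 25·70 − 145·170 = -22900.
∂h/∂x = [(+0.6)·70 − (-0.6)·170] / -22900 = -0.006288
∂h/∂y = [25·(-0.6) − 145·(+0.6)] / -22900 = +0.004454
Flow direction (−∇h) has components (+0.006288 E, -0.004454 N).
Azimuth = atan2(E, N) = atan2(+0.006288, -0.004454) = 125.3° ≈ 125°.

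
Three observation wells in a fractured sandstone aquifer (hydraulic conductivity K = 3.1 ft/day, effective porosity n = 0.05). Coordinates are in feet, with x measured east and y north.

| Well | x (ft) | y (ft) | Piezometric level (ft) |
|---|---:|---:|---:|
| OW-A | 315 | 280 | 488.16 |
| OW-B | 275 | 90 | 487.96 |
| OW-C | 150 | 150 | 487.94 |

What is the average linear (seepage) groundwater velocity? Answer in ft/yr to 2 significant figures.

Differences from OW-A: to OW-B (Δx, Δy, Δh) = (-40, -190, -0.20); to OW-C = (-165, -130, -0.22).
Solve a·Δx + b·Δy = Δh: det = (-40)·(-130) − (-165)·(-190) = -26150.
∂h/∂x = [(-0.20)·(-130) − (-0.22)·(-190)] / -26150 = +0.0006042
∂h/∂y = [(-40)·(-0.22) − (-165)·(-0.20)] / -26150 = +0.0009254
|∇h| = √(0.0006042² + 0.0009254²) = 0.001105
Seepage velocity v = K·i/n = 3.1 × 0.001105 / 0.05 = 0.06851 ft/day = 25.02 ft/yr.

25 ft/yr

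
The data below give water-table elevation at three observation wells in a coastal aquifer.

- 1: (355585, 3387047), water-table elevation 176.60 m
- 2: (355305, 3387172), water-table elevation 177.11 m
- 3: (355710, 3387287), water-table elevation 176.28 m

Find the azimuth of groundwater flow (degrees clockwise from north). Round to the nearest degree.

081°

Differences from 1: to 2 (Δx, Δy, Δh) = (-280, 125, +0.51); to 3 = (125, 240, -0.32).
Determinant of the coordinate differences = (-280)·240 − 125·125 = -82825.
∂h/∂x = [(+0.51)·240 − (-0.32)·125] / -82825 = -0.001961
∂h/∂y = [(-280)·(-0.32) − 125·(+0.51)] / -82825 = -0.0003121
Flow direction (−∇h) has components (+0.001961 E, +0.0003121 N).
Azimuth = atan2(E, N) = atan2(+0.001961, +0.0003121) = 81.0° ≈ 081°.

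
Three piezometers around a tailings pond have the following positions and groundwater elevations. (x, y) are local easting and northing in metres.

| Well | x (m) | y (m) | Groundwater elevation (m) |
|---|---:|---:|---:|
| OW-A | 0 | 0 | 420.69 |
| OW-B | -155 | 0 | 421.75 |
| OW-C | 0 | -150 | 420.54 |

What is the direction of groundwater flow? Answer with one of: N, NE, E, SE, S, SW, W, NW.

E

∂h/∂x = (421.75 − 420.69) / (-155 − 0) = -0.006839
∂h/∂y = (420.54 − 420.69) / (-150 − 0) = +0.0010000
Flow = −∇h = (+0.006839 east, -0.0010000 north), which points east.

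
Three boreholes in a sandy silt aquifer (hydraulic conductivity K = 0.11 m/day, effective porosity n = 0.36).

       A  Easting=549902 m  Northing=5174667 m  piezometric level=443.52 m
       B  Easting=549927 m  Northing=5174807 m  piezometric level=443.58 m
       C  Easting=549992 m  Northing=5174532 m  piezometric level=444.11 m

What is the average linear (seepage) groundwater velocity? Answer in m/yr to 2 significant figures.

0.64 m/yr

Differences from A: to B (Δx, Δy, Δh) = (25, 140, +0.06); to C = (90, -135, +0.59).
Solve a·Δx + b·Δy = Δh: det = 25·(-135) − 90·140 = -15975.
∂h/∂x = [(+0.06)·(-135) − (+0.59)·140] / -15975 = +0.005678
∂h/∂y = [25·(+0.59) − 90·(+0.06)] / -15975 = -0.0005853
|∇h| = √(0.005678² + -0.0005853²) = 0.005708
Seepage velocity v = K·i/n = 0.11 × 0.005708 / 0.36 = 0.001744 m/day = 0.637 m/yr.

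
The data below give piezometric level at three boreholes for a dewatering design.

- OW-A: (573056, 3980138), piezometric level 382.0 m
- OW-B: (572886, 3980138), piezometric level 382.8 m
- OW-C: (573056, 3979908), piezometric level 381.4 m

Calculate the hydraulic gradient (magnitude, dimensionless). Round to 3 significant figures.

0.00538

∂h/∂x = (382.8 − 382.0) / (572886 − 573056) = -0.004706
∂h/∂y = (381.4 − 382.0) / (3979908 − 3980138) = +0.002609
|∇h| = √(-0.004706² + 0.002609²) = 0.005381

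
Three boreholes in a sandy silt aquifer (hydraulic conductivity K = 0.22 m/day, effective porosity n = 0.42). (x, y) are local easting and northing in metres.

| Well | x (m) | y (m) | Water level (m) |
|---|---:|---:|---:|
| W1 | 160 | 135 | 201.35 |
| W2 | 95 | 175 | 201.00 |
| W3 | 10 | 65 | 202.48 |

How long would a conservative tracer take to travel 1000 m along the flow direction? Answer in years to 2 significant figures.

430 years

Taking W1 as reference: W2−W1 = (-65, 40, -0.35); W3−W1 = (-150, -70, +1.13).
Solve a·Δx + b·Δy = Δh: det = (-65)·(-70) − (-150)·40 = 10550.
∂h/∂x = [(-0.35)·(-70) − (+1.13)·40] / 10550 = -0.001962
∂h/∂y = [(-65)·(+1.13) − (-150)·(-0.35)] / 10550 = -0.01194
|∇h| = √(-0.001962² + -0.01194²) = 0.0121
Seepage velocity v = K·i/n = 0.22 × 0.0121 / 0.42 = 0.006338 m/day.
t = 1000 / 0.006338 = 1.578e+05 days = 432 years.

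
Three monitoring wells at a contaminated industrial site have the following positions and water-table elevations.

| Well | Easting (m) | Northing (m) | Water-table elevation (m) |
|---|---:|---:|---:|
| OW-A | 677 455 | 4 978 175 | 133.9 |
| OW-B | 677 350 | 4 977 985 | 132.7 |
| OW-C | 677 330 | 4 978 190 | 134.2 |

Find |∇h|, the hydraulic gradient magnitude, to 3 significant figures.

0.00733

Taking OW-A as reference: OW-B−OW-A = (-105, -190, -1.2); OW-C−OW-A = (-125, 15, +0.3).
Solve a·Δx + b·Δy = Δh: det = (-105)·15 − (-125)·(-190) = -25325.
∂h/∂x = [(-1.2)·15 − (+0.3)·(-190)] / -25325 = -0.001540
∂h/∂y = [(-105)·(+0.3) − (-125)·(-1.2)] / -25325 = +0.007167
|∇h| = √(-0.001540² + 0.007167²) = 0.007331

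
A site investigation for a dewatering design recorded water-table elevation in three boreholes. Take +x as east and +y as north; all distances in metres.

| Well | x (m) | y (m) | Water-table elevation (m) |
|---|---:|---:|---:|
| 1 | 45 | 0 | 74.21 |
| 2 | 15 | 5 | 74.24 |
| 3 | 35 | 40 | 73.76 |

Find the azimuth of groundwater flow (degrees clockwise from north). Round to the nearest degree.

014°

Taking 1 as reference: 2−1 = (-30, 5, +0.03); 3−1 = (-10, 40, -0.45).
Determinant of the coordinate differences = (-30)·40 − (-10)·5 = -1150.
∂h/∂x = [(+0.03)·40 − (-0.45)·5] / -1150 = -0.003000
∂h/∂y = [(-30)·(-0.45) − (-10)·(+0.03)] / -1150 = -0.01200
Flow direction (−∇h) has components (+0.003000 E, +0.01200 N).
Azimuth = atan2(E, N) = atan2(+0.003000, +0.01200) = 14.0° ≈ 014°.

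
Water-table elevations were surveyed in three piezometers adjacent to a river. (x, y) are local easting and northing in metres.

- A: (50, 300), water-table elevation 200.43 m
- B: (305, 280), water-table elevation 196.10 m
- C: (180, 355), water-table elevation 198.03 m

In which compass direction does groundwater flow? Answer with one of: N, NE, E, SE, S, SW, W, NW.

With h = a·x + b·y + c and A as origin, the differences give:
  255·a + (-20)·b = -4.33
  130·a + 55·b = -2.40
Eliminate b (×55 and ×(-20), subtract): 16625·a = -286.150 → a = ∂h/∂x = -0.01721
Back-substitute: b = ∂h/∂y = -0.002953.
Flow = −∇h = (+0.01721 east, +0.002953 north), which points east.

E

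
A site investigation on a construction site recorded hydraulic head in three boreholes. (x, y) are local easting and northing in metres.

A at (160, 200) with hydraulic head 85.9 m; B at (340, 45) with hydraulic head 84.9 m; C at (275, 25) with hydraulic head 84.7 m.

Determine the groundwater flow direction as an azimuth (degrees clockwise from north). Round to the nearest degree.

186°

With h = a·x + b·y + c and A as origin, the differences give:
  180·a + (-155)·b = -1.0
  115·a + (-175)·b = -1.2
Eliminate b (×(-175) and ×(-155), subtract): -13675·a = -11.00 → a = ∂h/∂x = +0.0008044
Back-substitute: b = ∂h/∂y = +0.007386.
Flow direction (−∇h) has components (-0.0008044 E, -0.007386 N).
Azimuth = atan2(E, N) = atan2(-0.0008044, -0.007386) = 186.2° ≈ 186°.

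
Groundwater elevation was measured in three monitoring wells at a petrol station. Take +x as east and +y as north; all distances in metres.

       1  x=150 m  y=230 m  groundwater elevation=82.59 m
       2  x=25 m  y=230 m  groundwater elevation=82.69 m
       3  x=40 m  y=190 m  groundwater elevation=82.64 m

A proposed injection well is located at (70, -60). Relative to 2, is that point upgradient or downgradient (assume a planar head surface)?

downgradient

Differences from 1: to 2 (Δx, Δy, Δh) = (-125, 0, +0.10); to 3 = (-110, -40, +0.05).
Determinant of the coordinate differences = (-125)·(-40) − (-110)·0 = 5000.
∂h/∂x = [(+0.10)·(-40) − (+0.05)·0] / 5000 = -0.0008000
∂h/∂y = [(-125)·(+0.05) − (-110)·(+0.10)] / 5000 = +0.0009500
Head at (70, -60) = 82.59 + (-0.0008000)·(-80) + (+0.0009500)·(-290) = 82.38 m.
That is lower than the 82.69 m at 2, so the point is downgradient.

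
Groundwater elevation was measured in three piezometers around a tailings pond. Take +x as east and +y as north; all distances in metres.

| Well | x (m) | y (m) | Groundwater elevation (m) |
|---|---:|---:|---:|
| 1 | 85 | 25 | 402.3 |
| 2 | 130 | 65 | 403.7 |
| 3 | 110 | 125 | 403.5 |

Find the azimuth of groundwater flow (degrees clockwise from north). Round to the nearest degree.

258°

Three-point gradient (reference 1): Δ to 2 = (45, 40, +1.4), Δ to 3 = (25, 100, +1.2).
∂h/∂x = +0.02629, ∂h/∂y = +0.005429 (det = 3500).
Flow direction (−∇h) has components (-0.02629 E, -0.005429 N).
Azimuth = atan2(E, N) = atan2(-0.02629, -0.005429) = 258.3° ≈ 258°.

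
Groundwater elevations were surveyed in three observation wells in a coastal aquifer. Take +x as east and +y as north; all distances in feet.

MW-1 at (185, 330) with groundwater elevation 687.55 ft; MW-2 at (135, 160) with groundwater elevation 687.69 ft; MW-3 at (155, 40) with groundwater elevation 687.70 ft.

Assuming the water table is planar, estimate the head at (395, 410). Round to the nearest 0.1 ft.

687.2 ft

With h = a·x + b·y + c and MW-1 as origin, the differences give:
  (-50)·a + (-170)·b = +0.14
  (-30)·a + (-290)·b = +0.15
Eliminate b (×(-290) and ×(-170), subtract): 9400·a = -15.100 → a = ∂h/∂x = -0.001606
Back-substitute: b = ∂h/∂y = -0.0003511.
h(395, 410) = 687.55 + (-0.001606)·(210) + (-0.0003511)·(80) = 687.55 -0.337 -0.028 = 687.185 ft.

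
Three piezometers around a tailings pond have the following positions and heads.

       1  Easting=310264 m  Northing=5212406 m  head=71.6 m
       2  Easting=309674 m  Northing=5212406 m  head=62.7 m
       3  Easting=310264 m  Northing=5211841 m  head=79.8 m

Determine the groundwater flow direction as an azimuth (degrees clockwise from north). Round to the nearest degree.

314°

∂h/∂x = (62.7 − 71.6) / (309674 − 310264) = +0.01508
∂h/∂y = (79.8 − 71.6) / (5211841 − 5212406) = -0.01451
Flow direction (−∇h) has components (-0.01508 E, +0.01451 N).
Azimuth = atan2(E, N) = atan2(-0.01508, +0.01451) = 313.9° ≈ 314°.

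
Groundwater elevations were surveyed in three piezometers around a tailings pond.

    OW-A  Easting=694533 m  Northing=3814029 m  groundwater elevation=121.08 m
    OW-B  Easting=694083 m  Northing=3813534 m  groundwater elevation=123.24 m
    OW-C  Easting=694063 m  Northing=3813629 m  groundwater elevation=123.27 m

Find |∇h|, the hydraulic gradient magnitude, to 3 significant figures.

0.00422

Taking OW-A as reference: OW-B−OW-A = (-450, -495, +2.16); OW-C−OW-A = (-470, -400, +2.19).
Determinant of the coordinate differences = (-450)·(-400) − (-470)·(-495) = -52650.
∂h/∂x = [(+2.16)·(-400) − (+2.19)·(-495)] / -52650 = -0.004179
∂h/∂y = [(-450)·(+2.19) − (-470)·(+2.16)] / -52650 = -0.0005641
|∇h| = √(-0.004179² + -0.0005641²) = 0.004217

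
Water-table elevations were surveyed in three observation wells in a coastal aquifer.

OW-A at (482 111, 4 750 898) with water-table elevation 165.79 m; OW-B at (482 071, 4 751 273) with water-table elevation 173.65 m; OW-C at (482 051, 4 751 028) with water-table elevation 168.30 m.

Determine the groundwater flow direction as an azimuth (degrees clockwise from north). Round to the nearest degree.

192°

Taking OW-A as reference: OW-B−OW-A = (-40, 375, +7.86); OW-C−OW-A = (-60, 130, +2.51).
Solve a·Δx + b·Δy = Δh: det = (-40)·130 − (-60)·375 = 17300.
∂h/∂x = [(+7.86)·130 − (+2.51)·375] / 17300 = +0.004656
∂h/∂y = [(-40)·(+2.51) − (-60)·(+7.86)] / 17300 = +0.02146
Flow direction (−∇h) has components (-0.004656 E, -0.02146 N).
Azimuth = atan2(E, N) = atan2(-0.004656, -0.02146) = 192.2° ≈ 192°.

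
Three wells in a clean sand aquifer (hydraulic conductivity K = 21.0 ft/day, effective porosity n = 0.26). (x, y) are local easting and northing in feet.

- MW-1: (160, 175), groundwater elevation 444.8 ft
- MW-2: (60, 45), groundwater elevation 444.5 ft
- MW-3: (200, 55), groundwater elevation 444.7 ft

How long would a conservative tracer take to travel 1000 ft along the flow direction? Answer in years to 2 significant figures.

18 years

With h = a·x + b·y + c and MW-1 as origin, the differences give:
  (-100)·a + (-130)·b = -0.3
  40·a + (-120)·b = -0.1
Eliminate b (×(-120) and ×(-130), subtract): 17200·a = 23.00 → a = ∂h/∂x = +0.001337
Back-substitute: b = ∂h/∂y = +0.001279.
|∇h| = √(0.001337² + 0.001279²) = 0.00185
Seepage velocity v = K·i/n = 21.0 × 0.00185 / 0.26 = 0.1494 ft/day.
t = 1000 / 0.1494 = 6693 days = 18.3 years.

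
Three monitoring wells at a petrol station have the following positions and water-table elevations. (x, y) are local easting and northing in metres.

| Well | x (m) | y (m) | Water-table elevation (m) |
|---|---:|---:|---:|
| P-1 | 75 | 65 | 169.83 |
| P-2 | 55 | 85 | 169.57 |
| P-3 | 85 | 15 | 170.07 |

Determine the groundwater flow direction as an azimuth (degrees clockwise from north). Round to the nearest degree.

285°

With h = a·x + b·y + c and P-1 as origin, the differences give:
  (-20)·a + 20·b = -0.26
  10·a + (-50)·b = +0.24
Eliminate b (×(-50) and ×20, subtract): 800·a = 8.200 → a = ∂h/∂x = +0.01025
Back-substitute: b = ∂h/∂y = -0.002750.
Flow direction (−∇h) has components (-0.01025 E, +0.002750 N).
Azimuth = atan2(E, N) = atan2(-0.01025, +0.002750) = 285.0° ≈ 285°.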